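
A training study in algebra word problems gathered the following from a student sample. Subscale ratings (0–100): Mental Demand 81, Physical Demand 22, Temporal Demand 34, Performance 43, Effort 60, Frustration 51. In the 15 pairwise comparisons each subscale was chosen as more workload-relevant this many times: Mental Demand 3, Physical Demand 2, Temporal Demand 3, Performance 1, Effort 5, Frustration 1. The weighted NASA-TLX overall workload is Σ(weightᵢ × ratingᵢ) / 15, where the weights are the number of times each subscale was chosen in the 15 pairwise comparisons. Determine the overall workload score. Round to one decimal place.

52.2

The tallies are the weights (they sum to 15).
Weighted sum = 3·81 + 2·22 + 3·34 + 1·43 + 5·60 + 1·51
            = 243 + 44 + 102 + 43 + 300 + 51 = 783.
Overall workload = 783 / 15 = 52.2000 ≈ 52.2.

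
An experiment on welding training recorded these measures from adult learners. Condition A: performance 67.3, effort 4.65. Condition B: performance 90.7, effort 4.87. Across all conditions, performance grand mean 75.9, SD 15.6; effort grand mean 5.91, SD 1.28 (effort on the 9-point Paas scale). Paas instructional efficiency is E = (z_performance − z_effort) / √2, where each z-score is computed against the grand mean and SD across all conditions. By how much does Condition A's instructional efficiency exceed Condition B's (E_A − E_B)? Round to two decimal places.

-0.94

Condition A: z_P = (67.3 − 75.9)/15.6 = -0.5513; z_E = (4.65 − 5.91)/1.28 = -0.9844; E_A = (-0.5513 − (-0.9844))/√2 = 0.3062.
Condition B: z_P = (90.7 − 75.9)/15.6 = 0.9487; z_E = (4.87 − 5.91)/1.28 = -0.8125; E_B = (0.9487 − (-0.8125))/√2 = 1.2454.
E_A − E_B = 0.3062 − 1.2454 = -0.9392 ≈ -0.94.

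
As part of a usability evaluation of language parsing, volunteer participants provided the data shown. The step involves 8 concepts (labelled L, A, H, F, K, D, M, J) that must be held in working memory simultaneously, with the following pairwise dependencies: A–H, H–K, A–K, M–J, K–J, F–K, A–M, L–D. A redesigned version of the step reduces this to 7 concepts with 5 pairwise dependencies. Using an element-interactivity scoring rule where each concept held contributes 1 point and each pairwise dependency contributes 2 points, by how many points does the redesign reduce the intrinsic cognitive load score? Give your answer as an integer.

7

Original: 8 × 1 + 8 × 2 = 8 + 16 = 24.
Redesigned: 7 × 1 + 5 × 2 = 7 + 10 = 17.
Reduction = 24 − 17 = 7.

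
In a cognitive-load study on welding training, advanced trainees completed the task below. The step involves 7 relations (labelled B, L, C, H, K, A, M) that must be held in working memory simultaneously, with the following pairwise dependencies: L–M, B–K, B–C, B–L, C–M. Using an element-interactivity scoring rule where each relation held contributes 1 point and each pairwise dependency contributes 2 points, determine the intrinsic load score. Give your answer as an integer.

Count of relations held simultaneously: 7.
Count of pairwise dependencies listed: 5.
Element contribution: 7 × 1 = 7.
Interaction contribution: 5 × 2 = 10.
Intrinsic load = 7 + 10 = 17.

17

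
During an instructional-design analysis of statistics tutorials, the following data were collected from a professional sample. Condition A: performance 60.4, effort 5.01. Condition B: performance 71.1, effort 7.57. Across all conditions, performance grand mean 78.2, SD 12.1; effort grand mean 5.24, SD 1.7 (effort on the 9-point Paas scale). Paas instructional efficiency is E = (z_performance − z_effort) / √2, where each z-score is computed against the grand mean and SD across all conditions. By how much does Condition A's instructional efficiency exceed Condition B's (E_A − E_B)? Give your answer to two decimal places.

Condition A: z_P = (60.4 − 78.2)/12.1 = -1.4711; z_E = (5.01 − 5.24)/1.7 = -0.1353; E_A = (-1.4711 − (-0.1353))/√2 = -0.9446.
Condition B: z_P = (71.1 − 78.2)/12.1 = -0.5868; z_E = (7.57 − 5.24)/1.7 = 1.3706; E_B = (-0.5868 − 1.3706)/√2 = -1.3841.
E_A − E_B = -0.9446 − (-1.3841) = 0.4395 ≈ 0.44.

0.44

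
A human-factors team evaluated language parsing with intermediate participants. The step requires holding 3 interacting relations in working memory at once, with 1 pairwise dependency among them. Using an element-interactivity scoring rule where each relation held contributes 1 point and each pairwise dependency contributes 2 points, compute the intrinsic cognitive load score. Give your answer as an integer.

5

Element contribution: 3 × 1 = 3.
Interaction contribution: 1 × 2 = 2.
Intrinsic load = 3 + 2 = 5.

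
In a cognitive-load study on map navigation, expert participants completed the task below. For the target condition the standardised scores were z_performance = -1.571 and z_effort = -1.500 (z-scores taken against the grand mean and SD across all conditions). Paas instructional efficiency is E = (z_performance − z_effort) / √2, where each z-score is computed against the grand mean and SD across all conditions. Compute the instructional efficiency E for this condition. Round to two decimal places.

-0.05

z_P − z_E = -1.571 − (-1.500) = -0.0710.
E = -0.0710 / √2 = -0.0710 / 1.41421 = -0.0502 ≈ -0.05.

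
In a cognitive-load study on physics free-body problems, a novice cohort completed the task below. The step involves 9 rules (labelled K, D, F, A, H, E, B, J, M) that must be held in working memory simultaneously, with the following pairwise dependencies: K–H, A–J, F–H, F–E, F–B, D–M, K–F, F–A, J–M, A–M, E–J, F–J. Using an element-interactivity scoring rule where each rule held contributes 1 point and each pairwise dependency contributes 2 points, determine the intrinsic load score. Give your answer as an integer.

33

Count of rules held simultaneously: 9.
Count of pairwise dependencies listed: 12.
Element contribution: 9 × 1 = 9.
Interaction contribution: 12 × 2 = 24.
Intrinsic load = 9 + 24 = 33.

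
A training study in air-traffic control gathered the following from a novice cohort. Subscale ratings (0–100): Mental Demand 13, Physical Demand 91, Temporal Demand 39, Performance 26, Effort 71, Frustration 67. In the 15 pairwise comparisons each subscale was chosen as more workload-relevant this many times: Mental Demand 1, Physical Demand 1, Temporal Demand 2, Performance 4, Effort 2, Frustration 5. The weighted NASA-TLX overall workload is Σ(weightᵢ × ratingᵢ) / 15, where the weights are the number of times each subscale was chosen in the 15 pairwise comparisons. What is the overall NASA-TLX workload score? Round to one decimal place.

50.9

The tallies are the weights (they sum to 15).
Weighted sum = 1·13 + 1·91 + 2·39 + 4·26 + 2·71 + 5·67
            = 13 + 91 + 78 + 104 + 142 + 335 = 763.
Overall workload = 763 / 15 = 50.8667 ≈ 50.9.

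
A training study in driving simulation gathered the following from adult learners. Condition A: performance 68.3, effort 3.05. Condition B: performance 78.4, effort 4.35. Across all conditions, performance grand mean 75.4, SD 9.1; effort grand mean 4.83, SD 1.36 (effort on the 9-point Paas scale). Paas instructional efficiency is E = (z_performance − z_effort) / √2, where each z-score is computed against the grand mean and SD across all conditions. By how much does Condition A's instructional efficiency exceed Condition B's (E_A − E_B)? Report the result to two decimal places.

-0.11

Condition A: z_P = (68.3 − 75.4)/9.1 = -0.7802; z_E = (3.05 − 4.83)/1.36 = -1.3088; E_A = (-0.7802 − (-1.3088))/√2 = 0.3738.
Condition B: z_P = (78.4 − 75.4)/9.1 = 0.3297; z_E = (4.35 − 4.83)/1.36 = -0.3529; E_B = (0.3297 − (-0.3529))/√2 = 0.4827.
E_A − E_B = 0.3738 − 0.4827 = -0.1089 ≈ -0.11.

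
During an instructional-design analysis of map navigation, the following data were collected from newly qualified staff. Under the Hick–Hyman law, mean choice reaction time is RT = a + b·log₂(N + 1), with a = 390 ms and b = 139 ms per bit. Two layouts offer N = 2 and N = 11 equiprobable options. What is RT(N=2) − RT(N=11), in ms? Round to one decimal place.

RT(2) = 390 + 139·log₂(3) = 390 + 139·1.5850 = 610.3150 ms.
RT(11) = 390 + 139·log₂(12) = 390 + 139·3.5850 = 888.3150 ms.
Difference = 610.3150 − 888.3150 = -278.0000 ≈ -278.0 ms.

-278.0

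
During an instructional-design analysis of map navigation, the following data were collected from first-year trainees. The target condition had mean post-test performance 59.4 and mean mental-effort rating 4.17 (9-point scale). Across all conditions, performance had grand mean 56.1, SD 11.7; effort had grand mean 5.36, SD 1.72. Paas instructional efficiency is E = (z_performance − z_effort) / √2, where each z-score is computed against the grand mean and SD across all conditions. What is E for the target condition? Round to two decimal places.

0.69

z_performance = (59.4 − 56.1) / 11.7 = 3.3000 / 11.7 = 0.2821.
z_effort = (4.17 − 5.36) / 1.72 = -1.1900 / 1.72 = -0.6919.
z_P − z_E = 0.2821 − (-0.6919) = 0.9740.
E = 0.9740 / √2 = 0.9740 / 1.41421 = 0.6887 ≈ 0.69.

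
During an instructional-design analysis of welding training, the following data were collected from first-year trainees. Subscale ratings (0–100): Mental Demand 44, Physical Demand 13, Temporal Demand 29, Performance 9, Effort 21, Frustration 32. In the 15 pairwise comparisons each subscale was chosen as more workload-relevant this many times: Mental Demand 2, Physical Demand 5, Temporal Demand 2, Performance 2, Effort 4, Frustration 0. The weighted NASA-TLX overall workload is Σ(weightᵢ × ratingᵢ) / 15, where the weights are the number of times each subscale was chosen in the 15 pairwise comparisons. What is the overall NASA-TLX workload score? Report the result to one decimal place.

20.9

The tallies are the weights (they sum to 15).
Weighted sum = 2·44 + 5·13 + 2·29 + 2·9 + 4·21 + 0·32
            = 88 + 65 + 58 + 18 + 84 + 0 = 313.
Overall workload = 313 / 15 = 20.8667 ≈ 20.9.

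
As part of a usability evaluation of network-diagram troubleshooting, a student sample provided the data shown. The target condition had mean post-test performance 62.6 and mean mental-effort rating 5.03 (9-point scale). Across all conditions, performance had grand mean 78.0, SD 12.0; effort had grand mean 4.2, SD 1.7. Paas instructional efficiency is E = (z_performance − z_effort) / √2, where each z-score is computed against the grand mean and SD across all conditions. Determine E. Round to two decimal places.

-1.25

z_performance = (62.6 − 78.0) / 12.0 = -15.4000 / 12.0 = -1.2833.
z_effort = (5.03 − 4.2) / 1.7 = 0.8300 / 1.7 = 0.4882.
z_P − z_E = -1.2833 − 0.4882 = -1.7715.
E = -1.7715 / √2 = -1.7715 / 1.41421 = -1.2526 ≈ -1.25.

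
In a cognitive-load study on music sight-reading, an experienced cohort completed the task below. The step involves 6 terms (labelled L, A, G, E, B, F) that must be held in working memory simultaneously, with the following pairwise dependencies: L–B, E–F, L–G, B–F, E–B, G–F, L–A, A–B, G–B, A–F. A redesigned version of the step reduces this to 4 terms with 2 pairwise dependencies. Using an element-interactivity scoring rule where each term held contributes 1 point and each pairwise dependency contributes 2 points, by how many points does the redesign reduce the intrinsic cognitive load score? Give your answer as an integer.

Original: 6 × 1 + 10 × 2 = 6 + 20 = 26.
Redesigned: 4 × 1 + 2 × 2 = 4 + 4 = 8.
Reduction = 26 − 8 = 18.

18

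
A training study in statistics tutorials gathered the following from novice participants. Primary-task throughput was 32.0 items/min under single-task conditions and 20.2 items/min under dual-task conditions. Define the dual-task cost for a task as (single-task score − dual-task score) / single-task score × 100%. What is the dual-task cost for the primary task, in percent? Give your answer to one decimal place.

Cost = (32.0 − 20.2) / 32.0 × 100%
     = 11.8000 / 32.0 × 100% = 36.8750%.
≈ 36.9%.

36.9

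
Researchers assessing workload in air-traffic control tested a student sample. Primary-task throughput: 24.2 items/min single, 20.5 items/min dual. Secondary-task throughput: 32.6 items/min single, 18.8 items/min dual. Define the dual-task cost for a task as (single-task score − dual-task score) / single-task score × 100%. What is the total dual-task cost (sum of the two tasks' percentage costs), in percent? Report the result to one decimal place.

Primary cost = (24.2 − 20.5) / 24.2 × 100% = 15.2893%.
Secondary cost = (32.6 − 18.8) / 32.6 × 100% = 42.3313%.
Total = 15.2893% + 42.3313% = 57.6206% ≈ 57.6%.

57.6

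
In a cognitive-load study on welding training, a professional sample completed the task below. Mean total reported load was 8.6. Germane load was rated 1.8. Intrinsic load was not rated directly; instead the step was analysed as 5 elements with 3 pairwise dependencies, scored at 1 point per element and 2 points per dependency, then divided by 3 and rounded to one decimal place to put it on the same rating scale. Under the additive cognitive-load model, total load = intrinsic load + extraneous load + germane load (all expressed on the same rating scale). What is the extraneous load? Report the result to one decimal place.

3.1

Intrinsic (element-interactivity): (5 × 1 + 3 × 2) / 3 = 11 / 3 = 3.6667 → 3.7.
extraneous load = total − intrinsic − germane
             = 8.6 − 3.7 − 1.8 = 3.1.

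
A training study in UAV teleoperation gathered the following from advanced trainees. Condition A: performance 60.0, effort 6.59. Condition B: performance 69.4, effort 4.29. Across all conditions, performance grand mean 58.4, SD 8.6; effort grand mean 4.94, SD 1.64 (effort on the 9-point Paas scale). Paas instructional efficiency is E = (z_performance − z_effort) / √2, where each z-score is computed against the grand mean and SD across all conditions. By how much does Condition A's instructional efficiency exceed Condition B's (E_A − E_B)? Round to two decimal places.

-1.76

Condition A: z_P = (60.0 − 58.4)/8.6 = 0.1860; z_E = (6.59 − 4.94)/1.64 = 1.0061; E_A = (0.1860 − 1.0061)/√2 = -0.5799.
Condition B: z_P = (69.4 − 58.4)/8.6 = 1.2791; z_E = (4.29 − 4.94)/1.64 = -0.3963; E_B = (1.2791 − (-0.3963))/√2 = 1.1847.
E_A − E_B = -0.5799 − 1.1847 = -1.7646 ≈ -1.76.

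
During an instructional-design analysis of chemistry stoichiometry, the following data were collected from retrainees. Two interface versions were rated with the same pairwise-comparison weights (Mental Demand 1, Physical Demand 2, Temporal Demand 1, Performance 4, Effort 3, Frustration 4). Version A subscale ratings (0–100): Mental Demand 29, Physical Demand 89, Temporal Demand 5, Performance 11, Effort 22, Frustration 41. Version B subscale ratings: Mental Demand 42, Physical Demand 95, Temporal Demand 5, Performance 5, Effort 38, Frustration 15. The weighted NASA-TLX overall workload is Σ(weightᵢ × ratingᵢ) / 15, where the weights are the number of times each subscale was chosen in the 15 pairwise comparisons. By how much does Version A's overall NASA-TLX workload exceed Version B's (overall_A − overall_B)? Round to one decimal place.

Version A weighted sum = 1·29 + 2·89 + 1·5 + 4·11 + 3·22 + 4·41 = 29 + 178 + 5 + 44 + 66 + 164 = 486; overall_A = 486/15 = 32.4000.
Version B weighted sum = 1·42 + 2·95 + 1·5 + 4·5 + 3·38 + 4·15 = 42 + 190 + 5 + 20 + 114 + 60 = 431; overall_B = 431/15 = 28.7333.
Difference = 32.4000 − 28.7333 = 3.6667 ≈ 3.7.

3.7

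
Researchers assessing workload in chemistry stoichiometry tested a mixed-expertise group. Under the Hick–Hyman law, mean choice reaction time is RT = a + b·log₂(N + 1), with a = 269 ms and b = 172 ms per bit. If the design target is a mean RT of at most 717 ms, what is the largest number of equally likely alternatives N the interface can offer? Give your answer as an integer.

5

Set 269 + 172·log₂(N + 1) ≤ 717.
log₂(N + 1) ≤ (717 − 269) / 172 = 2.6047.
N + 1 ≤ 2^2.6047 = 6.0827.
N ≤ 5.0827, so the largest integer N is 5.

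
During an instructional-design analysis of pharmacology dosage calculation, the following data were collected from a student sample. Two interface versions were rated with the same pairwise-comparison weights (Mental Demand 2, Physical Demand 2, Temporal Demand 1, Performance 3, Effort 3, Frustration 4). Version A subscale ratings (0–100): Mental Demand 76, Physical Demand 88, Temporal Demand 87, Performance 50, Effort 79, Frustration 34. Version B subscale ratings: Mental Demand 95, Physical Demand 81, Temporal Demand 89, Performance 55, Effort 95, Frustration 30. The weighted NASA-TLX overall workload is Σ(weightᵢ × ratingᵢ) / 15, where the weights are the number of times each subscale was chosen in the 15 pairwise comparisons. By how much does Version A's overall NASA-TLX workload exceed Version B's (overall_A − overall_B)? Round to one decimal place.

-4.9

Version A weighted sum = 2·76 + 2·88 + 1·87 + 3·50 + 3·79 + 4·34 = 152 + 176 + 87 + 150 + 237 + 136 = 938; overall_A = 938/15 = 62.5333.
Version B weighted sum = 2·95 + 2·81 + 1·89 + 3·55 + 3·95 + 4·30 = 190 + 162 + 89 + 165 + 285 + 120 = 1011; overall_B = 1011/15 = 67.4000.
Difference = 62.5333 − 67.4000 = -4.8667 ≈ -4.9.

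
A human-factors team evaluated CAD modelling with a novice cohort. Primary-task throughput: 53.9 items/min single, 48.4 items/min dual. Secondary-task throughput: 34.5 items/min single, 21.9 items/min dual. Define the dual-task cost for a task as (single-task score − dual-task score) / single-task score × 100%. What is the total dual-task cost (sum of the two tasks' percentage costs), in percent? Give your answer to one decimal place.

Primary cost = (53.9 − 48.4) / 53.9 × 100% = 10.2041%.
Secondary cost = (34.5 − 21.9) / 34.5 × 100% = 36.5217%.
Total = 10.2041% + 36.5217% = 46.7258% ≈ 46.7%.

46.7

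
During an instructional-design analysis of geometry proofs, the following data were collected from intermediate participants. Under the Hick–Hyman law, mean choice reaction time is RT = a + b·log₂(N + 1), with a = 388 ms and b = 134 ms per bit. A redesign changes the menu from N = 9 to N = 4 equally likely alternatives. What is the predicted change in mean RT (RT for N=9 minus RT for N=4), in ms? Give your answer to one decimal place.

134.0

RT(9) = 388 + 134·log₂(10) = 388 + 134·3.3219 = 833.1346 ms.
RT(4) = 388 + 134·log₂(5) = 388 + 134·2.3219 = 699.1346 ms.
Difference = 833.1346 − 699.1346 = 134.0000 ≈ 134.0 ms.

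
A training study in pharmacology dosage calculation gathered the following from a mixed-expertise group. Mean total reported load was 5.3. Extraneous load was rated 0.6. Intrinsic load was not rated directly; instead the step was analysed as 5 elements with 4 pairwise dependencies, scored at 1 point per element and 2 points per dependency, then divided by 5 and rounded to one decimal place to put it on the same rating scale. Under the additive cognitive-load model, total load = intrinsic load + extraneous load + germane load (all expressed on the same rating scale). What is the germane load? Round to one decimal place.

Intrinsic (element-interactivity): (5 × 1 + 4 × 2) / 5 = 13 / 5 = 2.6000 → 2.6.
germane load = total − intrinsic − extraneous
             = 5.3 − 2.6 − 0.6 = 2.1.

2.1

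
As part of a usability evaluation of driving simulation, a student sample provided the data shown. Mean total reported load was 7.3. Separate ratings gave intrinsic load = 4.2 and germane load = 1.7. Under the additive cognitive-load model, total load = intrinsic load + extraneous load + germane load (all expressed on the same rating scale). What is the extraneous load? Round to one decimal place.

extraneous load = total − intrinsic − germane
             = 7.3 − 4.2 − 1.7 = 1.4.

1.4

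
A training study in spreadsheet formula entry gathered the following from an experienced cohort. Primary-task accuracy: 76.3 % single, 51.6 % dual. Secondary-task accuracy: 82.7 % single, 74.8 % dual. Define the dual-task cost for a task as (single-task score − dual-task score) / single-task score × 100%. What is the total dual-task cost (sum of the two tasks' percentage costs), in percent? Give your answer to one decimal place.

41.9

Primary cost = (76.3 − 51.6) / 76.3 × 100% = 32.3722%.
Secondary cost = (82.7 − 74.8) / 82.7 × 100% = 9.5526%.
Total = 32.3722% + 9.5526% = 41.9248% ≈ 41.9%.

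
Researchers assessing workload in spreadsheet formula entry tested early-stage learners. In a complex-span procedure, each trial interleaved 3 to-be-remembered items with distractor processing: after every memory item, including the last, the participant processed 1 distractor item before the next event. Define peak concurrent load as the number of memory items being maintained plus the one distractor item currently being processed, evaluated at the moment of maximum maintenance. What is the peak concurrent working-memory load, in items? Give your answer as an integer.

4

Maintenance is greatest during the distractor(s) after memory item 3: all 3 memory items are being held.
One distractor item is concurrently being processed.
Peak concurrent load = 3 + 1 = 4 items.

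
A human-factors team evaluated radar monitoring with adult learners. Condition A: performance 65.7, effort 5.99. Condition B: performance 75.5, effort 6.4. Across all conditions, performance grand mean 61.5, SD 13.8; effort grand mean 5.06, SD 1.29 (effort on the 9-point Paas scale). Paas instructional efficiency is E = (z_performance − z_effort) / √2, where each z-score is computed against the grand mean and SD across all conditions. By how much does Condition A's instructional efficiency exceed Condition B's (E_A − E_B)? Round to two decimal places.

Condition A: z_P = (65.7 − 61.5)/13.8 = 0.3043; z_E = (5.99 − 5.06)/1.29 = 0.7209; E_A = (0.3043 − 0.7209)/√2 = -0.2946.
Condition B: z_P = (75.5 − 61.5)/13.8 = 1.0145; z_E = (6.4 − 5.06)/1.29 = 1.0388; E_B = (1.0145 − 1.0388)/√2 = -0.0172.
E_A − E_B = -0.2946 − (-0.0172) = -0.2774 ≈ -0.28.

-0.28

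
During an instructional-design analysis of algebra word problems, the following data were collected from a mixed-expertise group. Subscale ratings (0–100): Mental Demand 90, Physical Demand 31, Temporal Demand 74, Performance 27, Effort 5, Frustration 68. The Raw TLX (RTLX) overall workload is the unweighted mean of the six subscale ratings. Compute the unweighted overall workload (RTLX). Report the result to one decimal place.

Sum of ratings = 90 + 31 + 74 + 27 + 5 + 68 = 295.
RTLX = 295 / 6 = 49.1667 ≈ 49.2.

49.2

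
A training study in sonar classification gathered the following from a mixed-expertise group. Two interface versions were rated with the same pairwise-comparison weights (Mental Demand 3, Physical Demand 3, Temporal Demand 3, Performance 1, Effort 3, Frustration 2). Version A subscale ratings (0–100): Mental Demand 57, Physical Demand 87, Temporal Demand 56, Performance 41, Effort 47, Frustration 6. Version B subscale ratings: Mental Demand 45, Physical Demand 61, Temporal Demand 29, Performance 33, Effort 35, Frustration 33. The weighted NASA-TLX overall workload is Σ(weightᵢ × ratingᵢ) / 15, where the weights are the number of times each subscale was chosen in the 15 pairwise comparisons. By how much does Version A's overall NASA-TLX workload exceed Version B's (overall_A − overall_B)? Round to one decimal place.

Version A weighted sum = 3·57 + 3·87 + 3·56 + 1·41 + 3·47 + 2·6 = 171 + 261 + 168 + 41 + 141 + 12 = 794; overall_A = 794/15 = 52.9333.
Version B weighted sum = 3·45 + 3·61 + 3·29 + 1·33 + 3·35 + 2·33 = 135 + 183 + 87 + 33 + 105 + 66 = 609; overall_B = 609/15 = 40.6000.
Difference = 52.9333 − 40.6000 = 12.3333 ≈ 12.3.

12.3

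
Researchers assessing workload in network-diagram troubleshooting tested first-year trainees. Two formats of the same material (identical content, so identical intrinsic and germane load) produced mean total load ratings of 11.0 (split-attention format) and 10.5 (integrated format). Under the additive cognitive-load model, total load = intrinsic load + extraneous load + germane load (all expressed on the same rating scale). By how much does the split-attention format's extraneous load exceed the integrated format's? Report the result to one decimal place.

0.5

Intrinsic and germane load are equal across formats, so the difference in total load equals the difference in extraneous load.
Extraneous-load difference = 11.0 − 10.5 = 0.5.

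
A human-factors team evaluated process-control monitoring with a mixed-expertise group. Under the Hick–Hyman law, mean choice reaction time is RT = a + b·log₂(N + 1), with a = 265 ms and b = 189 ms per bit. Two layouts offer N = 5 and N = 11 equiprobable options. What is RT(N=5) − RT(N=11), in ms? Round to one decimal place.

-189.0

RT(5) = 265 + 189·log₂(6) = 265 + 189·2.5850 = 753.5650 ms.
RT(11) = 265 + 189·log₂(12) = 265 + 189·3.5850 = 942.5650 ms.
Difference = 753.5650 − 942.5650 = -189.0000 ≈ -189.0 ms.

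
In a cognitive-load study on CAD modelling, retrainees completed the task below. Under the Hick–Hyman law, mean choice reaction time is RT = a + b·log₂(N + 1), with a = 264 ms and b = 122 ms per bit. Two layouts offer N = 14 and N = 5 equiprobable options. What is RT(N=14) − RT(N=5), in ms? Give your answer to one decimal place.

RT(14) = 264 + 122·log₂(15) = 264 + 122·3.9069 = 740.6418 ms.
RT(5) = 264 + 122·log₂(6) = 264 + 122·2.5850 = 579.3700 ms.
Difference = 740.6418 − 579.3700 = 161.2718 ≈ 161.3 ms.

161.3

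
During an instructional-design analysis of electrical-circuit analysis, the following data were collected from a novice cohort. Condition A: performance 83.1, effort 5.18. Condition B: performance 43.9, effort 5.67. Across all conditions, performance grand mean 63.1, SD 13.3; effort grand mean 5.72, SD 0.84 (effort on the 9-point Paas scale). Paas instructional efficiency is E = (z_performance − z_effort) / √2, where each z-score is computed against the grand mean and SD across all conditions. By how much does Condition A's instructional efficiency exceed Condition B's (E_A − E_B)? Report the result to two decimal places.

Condition A: z_P = (83.1 − 63.1)/13.3 = 1.5038; z_E = (5.18 − 5.72)/0.84 = -0.6429; E_A = (1.5038 − (-0.6429))/√2 = 1.5179.
Condition B: z_P = (43.9 − 63.1)/13.3 = -1.4436; z_E = (5.67 − 5.72)/0.84 = -0.0595; E_B = (-1.4436 − (-0.0595))/√2 = -0.9787.
E_A − E_B = 1.5179 − (-0.9787) = 2.4966 ≈ 2.50.

2.50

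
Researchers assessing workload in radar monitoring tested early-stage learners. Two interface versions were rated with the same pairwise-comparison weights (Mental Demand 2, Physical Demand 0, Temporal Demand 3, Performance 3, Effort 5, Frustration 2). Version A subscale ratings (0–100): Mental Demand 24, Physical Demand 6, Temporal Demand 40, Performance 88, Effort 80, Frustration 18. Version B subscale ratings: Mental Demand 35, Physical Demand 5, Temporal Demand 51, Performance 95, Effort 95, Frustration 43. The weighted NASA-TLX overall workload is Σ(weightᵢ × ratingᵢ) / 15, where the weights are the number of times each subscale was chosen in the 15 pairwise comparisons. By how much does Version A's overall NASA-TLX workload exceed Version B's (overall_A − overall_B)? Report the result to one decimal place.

Version A weighted sum = 2·24 + 0·6 + 3·40 + 3·88 + 5·80 + 2·18 = 48 + 0 + 120 + 264 + 400 + 36 = 868; overall_A = 868/15 = 57.8667.
Version B weighted sum = 2·35 + 0·5 + 3·51 + 3·95 + 5·95 + 2·43 = 70 + 0 + 153 + 285 + 475 + 86 = 1069; overall_B = 1069/15 = 71.2667.
Difference = 57.8667 − 71.2667 = -13.4000 ≈ -13.4.

-13.4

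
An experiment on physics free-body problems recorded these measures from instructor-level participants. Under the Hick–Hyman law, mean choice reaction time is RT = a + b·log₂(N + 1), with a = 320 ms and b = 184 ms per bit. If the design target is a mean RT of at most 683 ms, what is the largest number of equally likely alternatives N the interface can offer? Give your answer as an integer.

Set 320 + 184·log₂(N + 1) ≤ 683.
log₂(N + 1) ≤ (683 − 320) / 184 = 1.9728.
N + 1 ≤ 2^1.9728 = 3.9253.
N ≤ 2.9253, so the largest integer N is 2.

2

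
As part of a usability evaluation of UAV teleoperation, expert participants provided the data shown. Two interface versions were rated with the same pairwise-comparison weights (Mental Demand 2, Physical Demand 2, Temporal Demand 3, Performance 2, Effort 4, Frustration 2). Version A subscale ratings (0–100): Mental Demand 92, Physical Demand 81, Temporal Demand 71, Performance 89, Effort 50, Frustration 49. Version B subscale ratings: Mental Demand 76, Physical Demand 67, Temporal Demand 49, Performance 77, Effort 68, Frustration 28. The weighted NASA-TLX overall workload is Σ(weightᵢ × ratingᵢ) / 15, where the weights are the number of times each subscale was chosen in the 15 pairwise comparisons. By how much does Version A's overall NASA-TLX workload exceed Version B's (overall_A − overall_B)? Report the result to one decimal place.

Version A weighted sum = 2·92 + 2·81 + 3·71 + 2·89 + 4·50 + 2·49 = 184 + 162 + 213 + 178 + 200 + 98 = 1035; overall_A = 1035/15 = 69.0000.
Version B weighted sum = 2·76 + 2·67 + 3·49 + 2·77 + 4·68 + 2·28 = 152 + 134 + 147 + 154 + 272 + 56 = 915; overall_B = 915/15 = 61.0000.
Difference = 69.0000 − 61.0000 = 8.0000 ≈ 8.0.

8.0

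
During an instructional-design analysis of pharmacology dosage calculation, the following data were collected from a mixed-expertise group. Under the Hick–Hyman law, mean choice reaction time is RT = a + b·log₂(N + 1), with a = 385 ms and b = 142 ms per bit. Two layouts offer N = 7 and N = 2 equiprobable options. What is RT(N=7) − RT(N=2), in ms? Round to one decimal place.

RT(7) = 385 + 142·log₂(8) = 385 + 142·3.0000 = 811.0000 ms.
RT(2) = 385 + 142·log₂(3) = 385 + 142·1.5850 = 610.0700 ms.
Difference = 811.0000 − 610.0700 = 200.9300 ≈ 200.9 ms.

200.9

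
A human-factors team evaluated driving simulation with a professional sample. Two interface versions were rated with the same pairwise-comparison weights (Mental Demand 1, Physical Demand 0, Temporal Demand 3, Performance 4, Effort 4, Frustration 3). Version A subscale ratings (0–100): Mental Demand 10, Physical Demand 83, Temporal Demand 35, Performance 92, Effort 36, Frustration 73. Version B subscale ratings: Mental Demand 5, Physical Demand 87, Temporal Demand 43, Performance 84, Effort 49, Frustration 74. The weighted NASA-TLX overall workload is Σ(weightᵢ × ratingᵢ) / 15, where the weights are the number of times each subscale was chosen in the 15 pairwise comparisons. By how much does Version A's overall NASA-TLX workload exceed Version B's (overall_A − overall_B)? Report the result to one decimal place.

Version A weighted sum = 1·10 + 0·83 + 3·35 + 4·92 + 4·36 + 3·73 = 10 + 0 + 105 + 368 + 144 + 219 = 846; overall_A = 846/15 = 56.4000.
Version B weighted sum = 1·5 + 0·87 + 3·43 + 4·84 + 4·49 + 3·74 = 5 + 0 + 129 + 336 + 196 + 222 = 888; overall_B = 888/15 = 59.2000.
Difference = 56.4000 − 59.2000 = -2.8000 ≈ -2.8.

-2.8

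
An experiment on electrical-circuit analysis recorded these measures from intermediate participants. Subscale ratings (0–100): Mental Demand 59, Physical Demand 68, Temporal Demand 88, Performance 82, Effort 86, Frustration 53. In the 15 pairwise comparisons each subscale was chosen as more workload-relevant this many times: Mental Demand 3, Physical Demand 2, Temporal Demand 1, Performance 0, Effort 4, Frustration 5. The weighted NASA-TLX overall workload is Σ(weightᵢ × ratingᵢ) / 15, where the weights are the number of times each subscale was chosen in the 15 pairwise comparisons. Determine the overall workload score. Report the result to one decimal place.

67.3

The tallies are the weights (they sum to 15).
Weighted sum = 3·59 + 2·68 + 1·88 + 0·82 + 4·86 + 5·53
            = 177 + 136 + 88 + 0 + 344 + 265 = 1010.
Overall workload = 1010 / 15 = 67.3333 ≈ 67.3.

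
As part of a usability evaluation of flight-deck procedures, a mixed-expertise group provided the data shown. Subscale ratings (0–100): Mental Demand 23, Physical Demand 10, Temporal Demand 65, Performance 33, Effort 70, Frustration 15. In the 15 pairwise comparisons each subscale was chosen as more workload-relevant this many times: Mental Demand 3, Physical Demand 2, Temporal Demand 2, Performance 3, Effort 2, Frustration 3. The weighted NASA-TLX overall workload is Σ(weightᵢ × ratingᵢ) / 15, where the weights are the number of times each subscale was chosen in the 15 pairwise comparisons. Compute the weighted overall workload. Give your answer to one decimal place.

The tallies are the weights (they sum to 15).
Weighted sum = 3·23 + 2·10 + 2·65 + 3·33 + 2·70 + 3·15
            = 69 + 20 + 130 + 99 + 140 + 45 = 503.
Overall workload = 503 / 15 = 33.5333 ≈ 33.5.

33.5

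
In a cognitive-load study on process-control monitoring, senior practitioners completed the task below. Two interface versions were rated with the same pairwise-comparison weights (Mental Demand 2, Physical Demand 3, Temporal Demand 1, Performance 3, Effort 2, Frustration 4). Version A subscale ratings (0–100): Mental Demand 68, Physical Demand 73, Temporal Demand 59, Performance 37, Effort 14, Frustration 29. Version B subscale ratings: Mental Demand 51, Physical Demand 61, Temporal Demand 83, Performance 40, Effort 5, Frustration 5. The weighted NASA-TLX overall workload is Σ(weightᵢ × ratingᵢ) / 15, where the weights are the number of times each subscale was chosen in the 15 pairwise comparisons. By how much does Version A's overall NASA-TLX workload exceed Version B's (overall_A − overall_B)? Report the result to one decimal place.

Version A weighted sum = 2·68 + 3·73 + 1·59 + 3·37 + 2·14 + 4·29 = 136 + 219 + 59 + 111 + 28 + 116 = 669; overall_A = 669/15 = 44.6000.
Version B weighted sum = 2·51 + 3·61 + 1·83 + 3·40 + 2·5 + 4·5 = 102 + 183 + 83 + 120 + 10 + 20 = 518; overall_B = 518/15 = 34.5333.
Difference = 44.6000 − 34.5333 = 10.0667 ≈ 10.1.

10.1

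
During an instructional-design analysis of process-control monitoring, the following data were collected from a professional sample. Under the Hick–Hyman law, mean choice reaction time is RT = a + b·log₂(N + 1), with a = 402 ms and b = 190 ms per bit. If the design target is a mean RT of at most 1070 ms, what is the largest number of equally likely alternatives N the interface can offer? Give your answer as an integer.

10

Set 402 + 190·log₂(N + 1) ≤ 1070.
log₂(N + 1) ≤ (1070 − 402) / 190 = 3.5158.
N + 1 ≤ 2^3.5158 = 11.4383.
N ≤ 10.4383, so the largest integer N is 10.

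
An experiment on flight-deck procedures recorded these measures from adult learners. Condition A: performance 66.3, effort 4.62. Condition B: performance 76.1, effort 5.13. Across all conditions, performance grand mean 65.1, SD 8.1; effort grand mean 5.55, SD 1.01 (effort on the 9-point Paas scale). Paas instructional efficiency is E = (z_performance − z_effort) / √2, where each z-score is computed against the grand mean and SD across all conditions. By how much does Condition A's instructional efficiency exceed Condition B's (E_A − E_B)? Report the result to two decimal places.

-0.50

Condition A: z_P = (66.3 − 65.1)/8.1 = 0.1481; z_E = (4.62 − 5.55)/1.01 = -0.9208; E_A = (0.1481 − (-0.9208))/√2 = 0.7558.
Condition B: z_P = (76.1 − 65.1)/8.1 = 1.3580; z_E = (5.13 − 5.55)/1.01 = -0.4158; E_B = (1.3580 − (-0.4158))/√2 = 1.2543.
E_A − E_B = 0.7558 − 1.2543 = -0.4985 ≈ -0.50.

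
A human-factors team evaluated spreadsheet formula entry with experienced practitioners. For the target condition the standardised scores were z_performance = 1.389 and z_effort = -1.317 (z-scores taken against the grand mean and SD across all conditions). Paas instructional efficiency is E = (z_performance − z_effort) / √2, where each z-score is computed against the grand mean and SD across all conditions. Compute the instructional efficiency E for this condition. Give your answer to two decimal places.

1.91

z_P − z_E = 1.389 − (-1.317) = 2.7060.
E = 2.7060 / √2 = 2.7060 / 1.41421 = 1.9134 ≈ 1.91.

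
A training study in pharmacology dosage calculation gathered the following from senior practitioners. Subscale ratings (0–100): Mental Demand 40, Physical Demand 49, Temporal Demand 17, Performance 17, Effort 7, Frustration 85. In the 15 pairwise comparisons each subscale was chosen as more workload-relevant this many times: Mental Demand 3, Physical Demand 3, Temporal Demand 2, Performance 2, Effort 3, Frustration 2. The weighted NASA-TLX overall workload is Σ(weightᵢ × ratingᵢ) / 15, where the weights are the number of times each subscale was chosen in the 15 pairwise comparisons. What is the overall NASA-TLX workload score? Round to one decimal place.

35.1

The tallies are the weights (they sum to 15).
Weighted sum = 3·40 + 3·49 + 2·17 + 2·17 + 3·7 + 2·85
            = 120 + 147 + 34 + 34 + 21 + 170 = 526.
Overall workload = 526 / 15 = 35.0667 ≈ 35.1.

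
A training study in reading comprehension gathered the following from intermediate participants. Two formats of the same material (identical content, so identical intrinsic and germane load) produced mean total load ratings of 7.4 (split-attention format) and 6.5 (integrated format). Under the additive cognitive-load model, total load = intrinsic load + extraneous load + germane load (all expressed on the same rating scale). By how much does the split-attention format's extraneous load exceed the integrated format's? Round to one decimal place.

Intrinsic and germane load are equal across formats, so the difference in total load equals the difference in extraneous load.
Extraneous-load difference = 7.4 − 6.5 = 0.9.

0.9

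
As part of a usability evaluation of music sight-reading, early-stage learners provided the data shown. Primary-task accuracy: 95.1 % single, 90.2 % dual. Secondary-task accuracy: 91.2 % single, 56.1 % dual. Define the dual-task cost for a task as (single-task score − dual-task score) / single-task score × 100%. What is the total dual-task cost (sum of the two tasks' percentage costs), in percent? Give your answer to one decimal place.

Primary cost = (95.1 − 90.2) / 95.1 × 100% = 5.1525%.
Secondary cost = (91.2 − 56.1) / 91.2 × 100% = 38.4868%.
Total = 5.1525% + 38.4868% = 43.6393% ≈ 43.6%.

43.6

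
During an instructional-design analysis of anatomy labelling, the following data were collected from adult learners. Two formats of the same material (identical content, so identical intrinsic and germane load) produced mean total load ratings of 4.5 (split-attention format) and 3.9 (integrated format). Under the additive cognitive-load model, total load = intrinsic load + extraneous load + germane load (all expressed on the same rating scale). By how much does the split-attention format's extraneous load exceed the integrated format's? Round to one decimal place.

0.6

Intrinsic and germane load are equal across formats, so the difference in total load equals the difference in extraneous load.
Extraneous-load difference = 4.5 − 3.9 = 0.6.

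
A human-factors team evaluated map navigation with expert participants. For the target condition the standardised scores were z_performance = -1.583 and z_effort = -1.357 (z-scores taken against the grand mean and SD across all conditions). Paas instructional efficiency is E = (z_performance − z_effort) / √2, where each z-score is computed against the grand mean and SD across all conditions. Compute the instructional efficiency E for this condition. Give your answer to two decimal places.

-0.16

z_P − z_E = -1.583 − (-1.357) = -0.2260.
E = -0.2260 / √2 = -0.2260 / 1.41421 = -0.1598 ≈ -0.16.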